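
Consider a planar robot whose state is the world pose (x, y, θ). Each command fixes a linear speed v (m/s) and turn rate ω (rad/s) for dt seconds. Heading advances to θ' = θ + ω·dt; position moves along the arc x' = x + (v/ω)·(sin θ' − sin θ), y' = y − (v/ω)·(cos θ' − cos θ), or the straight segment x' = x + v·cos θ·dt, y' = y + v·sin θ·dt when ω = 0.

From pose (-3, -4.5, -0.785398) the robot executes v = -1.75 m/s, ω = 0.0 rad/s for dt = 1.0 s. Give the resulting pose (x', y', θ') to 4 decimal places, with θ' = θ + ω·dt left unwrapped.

(-4.2374, -3.2626, -0.7854)

θ' = -0.7854 + 0.0·1.0 = -0.7854
ω = 0 → straight: x' = -3 + -1.75·cos(-0.7854)·1.0 = -4.2374
y' = -4.5 + -1.75·sin(-0.7854)·1.0 = -3.2626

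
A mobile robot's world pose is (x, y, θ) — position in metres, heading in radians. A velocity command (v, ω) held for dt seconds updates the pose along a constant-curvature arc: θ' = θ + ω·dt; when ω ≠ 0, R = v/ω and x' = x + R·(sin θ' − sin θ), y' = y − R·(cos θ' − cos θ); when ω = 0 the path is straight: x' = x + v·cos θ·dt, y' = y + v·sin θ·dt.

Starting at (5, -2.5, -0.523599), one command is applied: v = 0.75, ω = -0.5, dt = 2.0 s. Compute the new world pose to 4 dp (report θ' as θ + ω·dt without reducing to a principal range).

θ' = -0.5236 + -0.5·2.0 = -1.5236
R = v/ω = 0.75/-0.5 = -1.5000
x' = 5 + -1.5000·(sin -1.5236 − sin -0.5236) = 5.7483
y' = -2.5 − -1.5000·(cos -1.5236 − cos -0.5236) = -3.7283

(5.7483, -3.7283, -1.5236)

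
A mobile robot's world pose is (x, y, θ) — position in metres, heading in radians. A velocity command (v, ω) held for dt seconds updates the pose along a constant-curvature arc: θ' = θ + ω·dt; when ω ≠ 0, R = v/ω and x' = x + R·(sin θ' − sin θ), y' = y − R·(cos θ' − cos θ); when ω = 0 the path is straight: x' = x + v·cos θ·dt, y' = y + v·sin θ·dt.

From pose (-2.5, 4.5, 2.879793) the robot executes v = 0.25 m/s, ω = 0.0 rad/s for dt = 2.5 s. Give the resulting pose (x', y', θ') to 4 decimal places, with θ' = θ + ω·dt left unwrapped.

(-3.1037, 4.6618, 2.8798)

θ' = 2.8798 + 0.0·2.5 = 2.8798
ω = 0 → straight: x' = -2.5 + 0.25·cos(2.8798)·2.5 = -3.1037
y' = 4.5 + 0.25·sin(2.8798)·2.5 = 4.6618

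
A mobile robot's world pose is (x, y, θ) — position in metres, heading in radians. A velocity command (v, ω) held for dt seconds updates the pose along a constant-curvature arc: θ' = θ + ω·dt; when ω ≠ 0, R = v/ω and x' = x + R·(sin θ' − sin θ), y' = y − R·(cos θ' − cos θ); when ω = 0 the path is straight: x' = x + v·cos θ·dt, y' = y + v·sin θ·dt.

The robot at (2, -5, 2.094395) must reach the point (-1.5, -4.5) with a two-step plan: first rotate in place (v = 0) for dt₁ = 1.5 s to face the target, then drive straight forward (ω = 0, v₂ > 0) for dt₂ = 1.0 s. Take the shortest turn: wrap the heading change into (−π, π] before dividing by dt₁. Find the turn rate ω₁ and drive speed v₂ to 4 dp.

ω₁ = 0.6035, v₂ = 3.5355

heading to target = atan2(-4.5−-5, -1.5−2) = 2.9997
Δθ = wrap(2.9997 − 2.0944) = 0.9053; ω₁ = Δθ/dt₁ = 0.6035
distance = √((-1.5−2)² + (-4.5−-5)²) = 3.5355; v₂ = distance/dt₂ = 3.5355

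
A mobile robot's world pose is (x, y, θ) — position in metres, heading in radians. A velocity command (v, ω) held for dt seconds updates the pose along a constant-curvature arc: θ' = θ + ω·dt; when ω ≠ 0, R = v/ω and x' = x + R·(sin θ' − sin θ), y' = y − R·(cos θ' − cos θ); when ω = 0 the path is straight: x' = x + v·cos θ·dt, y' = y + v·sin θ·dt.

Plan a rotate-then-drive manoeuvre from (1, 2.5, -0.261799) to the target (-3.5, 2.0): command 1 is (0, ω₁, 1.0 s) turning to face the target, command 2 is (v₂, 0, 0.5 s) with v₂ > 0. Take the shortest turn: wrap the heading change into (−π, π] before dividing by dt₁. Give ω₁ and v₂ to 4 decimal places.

ω₁ = -2.7691, v₂ = 9.0554

heading to target = atan2(2−2.5, -3.5−1) = -3.0309
Δθ = wrap(-3.0309 − -0.2618) = -2.7691; ω₁ = Δθ/dt₁ = -2.7691
distance = √((-3.5−1)² + (2−2.5)²) = 4.5277; v₂ = distance/dt₂ = 9.0554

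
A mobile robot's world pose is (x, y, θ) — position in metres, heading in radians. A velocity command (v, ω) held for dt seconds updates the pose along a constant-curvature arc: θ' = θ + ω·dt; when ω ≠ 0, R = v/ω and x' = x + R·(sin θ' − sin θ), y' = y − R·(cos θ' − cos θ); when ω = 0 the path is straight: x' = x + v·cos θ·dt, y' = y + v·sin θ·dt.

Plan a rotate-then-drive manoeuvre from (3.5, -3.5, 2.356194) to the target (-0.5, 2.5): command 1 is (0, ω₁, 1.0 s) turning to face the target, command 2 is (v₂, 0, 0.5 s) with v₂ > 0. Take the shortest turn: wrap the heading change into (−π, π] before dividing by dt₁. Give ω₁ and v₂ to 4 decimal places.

ω₁ = -0.1974, v₂ = 14.4222

heading to target = atan2(2.5−-3.5, -0.5−3.5) = 2.1588
Δθ = wrap(2.1588 − 2.3562) = -0.1974; ω₁ = Δθ/dt₁ = -0.1974
distance = √((-0.5−3.5)² + (2.5−-3.5)²) = 7.2111; v₂ = distance/dt₂ = 14.4222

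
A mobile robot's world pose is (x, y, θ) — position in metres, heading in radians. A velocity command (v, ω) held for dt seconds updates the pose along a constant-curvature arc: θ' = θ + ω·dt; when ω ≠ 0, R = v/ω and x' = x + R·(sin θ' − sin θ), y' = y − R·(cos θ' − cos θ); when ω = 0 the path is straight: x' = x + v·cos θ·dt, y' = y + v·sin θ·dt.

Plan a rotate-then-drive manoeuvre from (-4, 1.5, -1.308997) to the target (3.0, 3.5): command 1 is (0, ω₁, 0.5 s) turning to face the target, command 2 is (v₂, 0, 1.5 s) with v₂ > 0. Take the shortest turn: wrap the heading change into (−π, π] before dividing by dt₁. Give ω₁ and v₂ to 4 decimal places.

ω₁ = 3.1746, v₂ = 4.8534

heading to target = atan2(3.5−1.5, 3−-4) = 0.2783
Δθ = wrap(0.2783 − -1.3090) = 1.5873; ω₁ = Δθ/dt₁ = 3.1746
distance = √((3−-4)² + (3.5−1.5)²) = 7.2801; v₂ = distance/dt₂ = 4.8534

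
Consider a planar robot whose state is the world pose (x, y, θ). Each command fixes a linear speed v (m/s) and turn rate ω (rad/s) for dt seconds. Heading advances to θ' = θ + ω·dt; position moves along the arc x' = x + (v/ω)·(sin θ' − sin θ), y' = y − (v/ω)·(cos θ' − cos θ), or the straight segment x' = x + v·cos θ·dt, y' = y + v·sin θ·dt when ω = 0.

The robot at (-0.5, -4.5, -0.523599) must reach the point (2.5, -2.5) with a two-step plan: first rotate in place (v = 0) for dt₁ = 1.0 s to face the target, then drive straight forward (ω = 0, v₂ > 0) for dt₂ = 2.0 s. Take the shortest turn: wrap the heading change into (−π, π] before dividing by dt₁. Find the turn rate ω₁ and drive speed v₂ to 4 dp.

ω₁ = 1.1116, v₂ = 1.8028

heading to target = atan2(-2.5−-4.5, 2.5−-0.5) = 0.5880
Δθ = wrap(0.5880 − -0.5236) = 1.1116; ω₁ = Δθ/dt₁ = 1.1116
distance = √((2.5−-0.5)² + (-2.5−-4.5)²) = 3.6056; v₂ = distance/dt₂ = 1.8028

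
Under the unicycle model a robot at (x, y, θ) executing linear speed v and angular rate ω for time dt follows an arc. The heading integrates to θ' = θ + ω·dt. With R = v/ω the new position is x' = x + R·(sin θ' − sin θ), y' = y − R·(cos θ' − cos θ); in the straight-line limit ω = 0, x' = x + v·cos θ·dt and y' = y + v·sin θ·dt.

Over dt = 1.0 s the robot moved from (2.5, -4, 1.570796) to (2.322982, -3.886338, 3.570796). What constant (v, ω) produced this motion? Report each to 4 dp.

Δθ = 3.570796 − 1.570796 = 2.000000
ω = Δθ/dt = 2.000000/1.0 = 2.0000
R = Δx/(sin θ' − sin θ) = 0.1250
v = R·ω = 0.1250·2.0000 = 0.2500

v = 0.2500, ω = 2.0000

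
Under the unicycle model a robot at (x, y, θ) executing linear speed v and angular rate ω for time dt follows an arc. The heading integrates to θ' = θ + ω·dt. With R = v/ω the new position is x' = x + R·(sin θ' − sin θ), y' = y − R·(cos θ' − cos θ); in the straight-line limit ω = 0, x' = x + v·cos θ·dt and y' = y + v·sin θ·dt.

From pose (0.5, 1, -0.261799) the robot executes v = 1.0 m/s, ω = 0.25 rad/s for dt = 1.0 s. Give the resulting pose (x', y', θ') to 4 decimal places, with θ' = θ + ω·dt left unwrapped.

θ' = -0.2618 + 0.25·1.0 = -0.0118
R = v/ω = 1.0/0.25 = 4.0000
x' = 0.5 + 4.0000·(sin -0.0118 − sin -0.2618) = 1.4881
y' = 1 − 4.0000·(cos -0.0118 − cos -0.2618) = 0.8640

(1.4881, 0.8640, -0.0118)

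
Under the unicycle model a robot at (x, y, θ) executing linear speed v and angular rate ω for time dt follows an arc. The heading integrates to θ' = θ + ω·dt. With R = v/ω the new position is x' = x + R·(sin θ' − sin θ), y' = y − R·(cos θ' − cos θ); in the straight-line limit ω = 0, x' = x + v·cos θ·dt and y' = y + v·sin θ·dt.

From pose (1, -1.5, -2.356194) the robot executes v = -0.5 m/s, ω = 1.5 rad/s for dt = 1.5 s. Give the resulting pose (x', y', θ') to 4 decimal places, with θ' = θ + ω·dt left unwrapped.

θ' = -2.3562 + 1.5·1.5 = -0.1062
R = v/ω = -0.5/1.5 = -0.3333
x' = 1 + -0.3333·(sin -0.1062 − sin -2.3562) = 0.7996
y' = -1.5 − -0.3333·(cos -0.1062 − cos -2.3562) = -0.9328

(0.7996, -0.9328, -0.1062)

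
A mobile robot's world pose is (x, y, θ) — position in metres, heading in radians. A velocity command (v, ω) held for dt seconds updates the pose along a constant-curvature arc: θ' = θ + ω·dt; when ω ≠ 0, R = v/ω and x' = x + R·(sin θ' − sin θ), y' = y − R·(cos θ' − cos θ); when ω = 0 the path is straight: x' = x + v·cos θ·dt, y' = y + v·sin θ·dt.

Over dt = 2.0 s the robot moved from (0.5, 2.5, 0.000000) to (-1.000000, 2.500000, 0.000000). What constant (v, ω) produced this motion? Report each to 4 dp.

v = -0.7500, ω = 0.0000

Δθ = 0.000000 − 0.000000 = 0.000000
ω = Δθ/dt = 0.000000/2.0 = 0.0000
ω = 0 → v = (Δx·cos θ + Δy·sin θ)/dt = -0.7500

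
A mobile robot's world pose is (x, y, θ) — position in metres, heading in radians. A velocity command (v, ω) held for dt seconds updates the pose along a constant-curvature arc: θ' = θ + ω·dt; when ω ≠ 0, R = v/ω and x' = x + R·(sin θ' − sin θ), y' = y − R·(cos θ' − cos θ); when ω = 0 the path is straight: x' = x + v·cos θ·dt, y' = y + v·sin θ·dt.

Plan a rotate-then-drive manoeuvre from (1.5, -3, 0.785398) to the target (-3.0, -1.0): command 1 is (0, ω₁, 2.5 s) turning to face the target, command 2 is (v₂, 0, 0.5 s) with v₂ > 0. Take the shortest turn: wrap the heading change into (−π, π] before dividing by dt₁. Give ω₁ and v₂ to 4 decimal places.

ω₁ = 0.7752, v₂ = 9.8489

heading to target = atan2(-1−-3, -3−1.5) = 2.7234
Δθ = wrap(2.7234 − 0.7854) = 1.9380; ω₁ = Δθ/dt₁ = 0.7752
distance = √((-3−1.5)² + (-1−-3)²) = 4.9244; v₂ = distance/dt₂ = 9.8489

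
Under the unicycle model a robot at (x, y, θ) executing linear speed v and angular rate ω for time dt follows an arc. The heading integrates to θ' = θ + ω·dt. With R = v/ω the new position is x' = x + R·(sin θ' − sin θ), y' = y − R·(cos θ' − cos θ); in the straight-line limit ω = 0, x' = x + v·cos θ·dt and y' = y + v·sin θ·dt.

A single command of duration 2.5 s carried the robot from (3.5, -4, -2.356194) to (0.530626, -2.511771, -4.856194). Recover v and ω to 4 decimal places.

Δθ = -4.856194 − -2.356194 = -2.500000
ω = Δθ/dt = -2.500000/2.5 = -1.0000
R = Δx/(sin θ' − sin θ) = -1.7500
v = R·ω = -1.7500·-1.0000 = 1.7500

v = 1.7500, ω = -1.0000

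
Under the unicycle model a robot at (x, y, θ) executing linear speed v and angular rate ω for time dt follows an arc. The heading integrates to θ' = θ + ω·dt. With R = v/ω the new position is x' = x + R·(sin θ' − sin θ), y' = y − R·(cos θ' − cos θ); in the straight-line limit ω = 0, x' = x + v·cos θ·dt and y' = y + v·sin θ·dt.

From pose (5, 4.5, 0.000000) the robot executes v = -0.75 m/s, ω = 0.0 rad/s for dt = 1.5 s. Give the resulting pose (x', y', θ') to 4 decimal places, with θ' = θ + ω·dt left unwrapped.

θ' = 0.0000 + 0.0·1.5 = 0.0000
ω = 0 → straight: x' = 5 + -0.75·cos(0.0000)·1.5 = 3.8750
y' = 4.5 + -0.75·sin(0.0000)·1.5 = 4.5000

(3.8750, 4.5000, 0.0000)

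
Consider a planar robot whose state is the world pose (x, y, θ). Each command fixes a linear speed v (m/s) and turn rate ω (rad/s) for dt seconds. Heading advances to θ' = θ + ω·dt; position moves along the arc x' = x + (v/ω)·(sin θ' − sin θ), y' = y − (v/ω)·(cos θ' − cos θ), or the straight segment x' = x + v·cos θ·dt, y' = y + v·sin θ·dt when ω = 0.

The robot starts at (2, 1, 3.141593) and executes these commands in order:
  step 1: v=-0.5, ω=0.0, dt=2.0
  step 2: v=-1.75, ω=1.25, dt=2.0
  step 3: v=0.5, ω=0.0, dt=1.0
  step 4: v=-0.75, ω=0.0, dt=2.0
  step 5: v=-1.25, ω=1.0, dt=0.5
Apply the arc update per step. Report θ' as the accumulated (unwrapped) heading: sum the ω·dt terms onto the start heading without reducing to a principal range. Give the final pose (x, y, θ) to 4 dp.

step 1: θ'=3.1416 (straight) → pose (3.0000, 1.0000, 3.1416)
step 2: θ'=5.6416 (R=-1.4000) → pose (3.8379, 3.5216, 5.6416)
step 3: θ'=5.6416 (straight) → pose (4.2384, 3.2224, 5.6416)
step 4: θ'=5.6416 (straight) → pose (3.0367, 4.1201, 5.6416)
step 5: θ'=6.1416 (R=-1.2500) → pose (2.4650, 4.3561, 6.1416)

(2.4650, 4.3561, 6.1416)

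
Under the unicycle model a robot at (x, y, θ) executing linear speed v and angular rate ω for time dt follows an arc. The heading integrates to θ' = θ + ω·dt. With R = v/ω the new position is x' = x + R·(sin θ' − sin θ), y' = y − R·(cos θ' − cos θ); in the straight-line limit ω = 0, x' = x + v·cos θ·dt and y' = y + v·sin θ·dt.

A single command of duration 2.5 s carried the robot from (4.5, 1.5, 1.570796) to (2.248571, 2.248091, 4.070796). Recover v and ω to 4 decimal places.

v = 1.2500, ω = 1.0000

Δθ = 4.070796 − 1.570796 = 2.500000
ω = Δθ/dt = 2.500000/2.5 = 1.0000
R = Δx/(sin θ' − sin θ) = 1.2500
v = R·ω = 1.2500·1.0000 = 1.2500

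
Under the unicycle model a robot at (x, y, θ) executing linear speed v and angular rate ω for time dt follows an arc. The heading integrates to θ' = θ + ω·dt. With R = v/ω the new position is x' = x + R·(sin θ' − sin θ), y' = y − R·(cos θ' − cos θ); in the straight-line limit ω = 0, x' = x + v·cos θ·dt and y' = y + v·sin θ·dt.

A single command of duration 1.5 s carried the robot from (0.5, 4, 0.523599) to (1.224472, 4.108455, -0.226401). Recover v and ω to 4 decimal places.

Δθ = -0.226401 − 0.523599 = -0.750000
ω = Δθ/dt = -0.750000/1.5 = -0.5000
R = Δx/(sin θ' − sin θ) = -1.0000
v = R·ω = -1.0000·-0.5000 = 0.5000

v = 0.5000, ω = -0.5000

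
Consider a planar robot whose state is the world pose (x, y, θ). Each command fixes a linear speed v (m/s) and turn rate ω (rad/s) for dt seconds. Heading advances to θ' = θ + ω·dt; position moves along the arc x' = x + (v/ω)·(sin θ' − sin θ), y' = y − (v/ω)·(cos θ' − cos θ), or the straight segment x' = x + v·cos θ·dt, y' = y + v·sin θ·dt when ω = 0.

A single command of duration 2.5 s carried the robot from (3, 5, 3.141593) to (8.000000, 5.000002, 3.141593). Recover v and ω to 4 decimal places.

Δθ = 3.141593 − 3.141593 = 0.000000
ω = Δθ/dt = 0.000000/2.5 = 0.0000
ω = 0 → v = (Δx·cos θ + Δy·sin θ)/dt = -2.0000

v = -2.0000, ω = 0.0000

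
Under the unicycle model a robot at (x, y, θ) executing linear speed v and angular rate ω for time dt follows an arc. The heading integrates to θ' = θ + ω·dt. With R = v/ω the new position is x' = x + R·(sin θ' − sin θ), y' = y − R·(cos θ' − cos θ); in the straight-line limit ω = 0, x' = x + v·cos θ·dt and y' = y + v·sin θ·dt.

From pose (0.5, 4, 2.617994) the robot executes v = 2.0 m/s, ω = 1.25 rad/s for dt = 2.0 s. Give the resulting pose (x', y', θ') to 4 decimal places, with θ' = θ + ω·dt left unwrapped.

θ' = 2.6180 + 1.25·2.0 = 5.1180
R = v/ω = 2.0/1.25 = 1.6000
x' = 0.5 + 1.6000·(sin 5.1180 − sin 2.6180) = -1.7702
y' = 4 − 1.6000·(cos 5.1180 − cos 2.6180) = 1.9830

(-1.7702, 1.9830, 5.1180)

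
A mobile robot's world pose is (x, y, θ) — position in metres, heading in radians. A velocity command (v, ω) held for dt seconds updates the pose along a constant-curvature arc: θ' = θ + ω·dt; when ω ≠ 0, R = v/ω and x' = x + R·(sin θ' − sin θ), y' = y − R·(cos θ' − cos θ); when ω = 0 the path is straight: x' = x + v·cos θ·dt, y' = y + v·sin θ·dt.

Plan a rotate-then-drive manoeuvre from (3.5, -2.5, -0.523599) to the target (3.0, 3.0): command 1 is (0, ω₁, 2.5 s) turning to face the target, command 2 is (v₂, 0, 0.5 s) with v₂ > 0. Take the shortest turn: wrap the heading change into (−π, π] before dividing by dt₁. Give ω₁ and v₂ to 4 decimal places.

ω₁ = 0.8740, v₂ = 11.0454

heading to target = atan2(3−-2.5, 3−3.5) = 1.6615
Δθ = wrap(1.6615 − -0.5236) = 2.1851; ω₁ = Δθ/dt₁ = 0.8740
distance = √((3−3.5)² + (3−-2.5)²) = 5.5227; v₂ = distance/dt₂ = 11.0454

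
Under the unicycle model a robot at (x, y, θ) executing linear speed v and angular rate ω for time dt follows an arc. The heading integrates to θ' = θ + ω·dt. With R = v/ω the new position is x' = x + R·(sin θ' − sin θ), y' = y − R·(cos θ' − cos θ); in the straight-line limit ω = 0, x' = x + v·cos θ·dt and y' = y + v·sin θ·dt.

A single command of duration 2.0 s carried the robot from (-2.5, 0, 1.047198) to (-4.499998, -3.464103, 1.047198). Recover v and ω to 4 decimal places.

Δθ = 1.047198 − 1.047198 = 0.000000
ω = Δθ/dt = 0.000000/2.0 = 0.0000
ω = 0 → v = (Δx·cos θ + Δy·sin θ)/dt = -2.0000

v = -2.0000, ω = 0.0000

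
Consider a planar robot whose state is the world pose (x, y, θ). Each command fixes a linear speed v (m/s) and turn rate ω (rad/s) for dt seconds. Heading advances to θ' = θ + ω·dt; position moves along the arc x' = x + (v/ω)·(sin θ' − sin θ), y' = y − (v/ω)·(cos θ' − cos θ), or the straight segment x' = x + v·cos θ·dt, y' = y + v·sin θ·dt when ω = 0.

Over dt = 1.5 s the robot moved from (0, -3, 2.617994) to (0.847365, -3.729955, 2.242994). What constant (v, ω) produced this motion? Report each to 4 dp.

v = -0.7500, ω = -0.2500

Δθ = 2.242994 − 2.617994 = -0.375000
ω = Δθ/dt = -0.375000/1.5 = -0.2500
R = Δx/(sin θ' − sin θ) = 3.0000
v = R·ω = 3.0000·-0.2500 = -0.7500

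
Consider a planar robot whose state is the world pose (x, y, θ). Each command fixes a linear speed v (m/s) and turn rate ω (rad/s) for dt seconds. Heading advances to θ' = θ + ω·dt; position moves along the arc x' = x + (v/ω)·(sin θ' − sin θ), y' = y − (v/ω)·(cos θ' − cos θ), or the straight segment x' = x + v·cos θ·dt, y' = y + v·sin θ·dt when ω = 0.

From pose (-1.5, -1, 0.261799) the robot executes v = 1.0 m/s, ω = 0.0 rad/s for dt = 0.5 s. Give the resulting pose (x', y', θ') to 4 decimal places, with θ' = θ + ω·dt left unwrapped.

(-1.0170, -0.8706, 0.2618)

θ' = 0.2618 + 0.0·0.5 = 0.2618
ω = 0 → straight: x' = -1.5 + 1.0·cos(0.2618)·0.5 = -1.0170
y' = -1 + 1.0·sin(0.2618)·0.5 = -0.8706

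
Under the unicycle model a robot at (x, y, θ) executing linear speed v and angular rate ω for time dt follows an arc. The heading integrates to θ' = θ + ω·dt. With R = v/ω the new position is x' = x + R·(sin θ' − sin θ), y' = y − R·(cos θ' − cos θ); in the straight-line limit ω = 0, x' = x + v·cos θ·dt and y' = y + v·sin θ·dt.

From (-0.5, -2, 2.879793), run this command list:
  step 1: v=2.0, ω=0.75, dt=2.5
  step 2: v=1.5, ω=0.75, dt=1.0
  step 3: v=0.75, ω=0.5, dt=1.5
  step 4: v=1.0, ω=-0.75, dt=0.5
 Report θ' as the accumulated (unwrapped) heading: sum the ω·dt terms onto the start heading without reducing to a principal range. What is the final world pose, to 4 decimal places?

(-1.7644, -6.5660, 5.8798)

step 1: θ'=4.7548 (R=2.6667) → pose (-3.8545, -4.6888, 4.7548)
step 2: θ'=5.5048 (R=2.0000) → pose (-3.2605, -6.0281, 5.5048)
step 3: θ'=6.2548 (R=1.5000) → pose (-2.2499, -6.4595, 6.2548)
step 4: θ'=5.8798 (R=-1.3333) → pose (-1.7644, -6.5660, 5.8798)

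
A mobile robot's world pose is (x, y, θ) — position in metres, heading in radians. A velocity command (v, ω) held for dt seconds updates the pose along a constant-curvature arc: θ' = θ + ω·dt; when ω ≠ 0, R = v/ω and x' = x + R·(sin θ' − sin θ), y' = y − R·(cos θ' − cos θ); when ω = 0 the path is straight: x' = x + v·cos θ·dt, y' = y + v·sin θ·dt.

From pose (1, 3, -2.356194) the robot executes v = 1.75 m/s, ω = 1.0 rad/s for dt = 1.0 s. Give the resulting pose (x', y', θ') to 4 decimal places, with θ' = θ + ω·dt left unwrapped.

(0.5276, 1.3899, -1.3562)

θ' = -2.3562 + 1.0·1.0 = -1.3562
R = v/ω = 1.75/1.0 = 1.7500
x' = 1 + 1.7500·(sin -1.3562 − sin -2.3562) = 0.5276
y' = 3 − 1.7500·(cos -1.3562 − cos -2.3562) = 1.3899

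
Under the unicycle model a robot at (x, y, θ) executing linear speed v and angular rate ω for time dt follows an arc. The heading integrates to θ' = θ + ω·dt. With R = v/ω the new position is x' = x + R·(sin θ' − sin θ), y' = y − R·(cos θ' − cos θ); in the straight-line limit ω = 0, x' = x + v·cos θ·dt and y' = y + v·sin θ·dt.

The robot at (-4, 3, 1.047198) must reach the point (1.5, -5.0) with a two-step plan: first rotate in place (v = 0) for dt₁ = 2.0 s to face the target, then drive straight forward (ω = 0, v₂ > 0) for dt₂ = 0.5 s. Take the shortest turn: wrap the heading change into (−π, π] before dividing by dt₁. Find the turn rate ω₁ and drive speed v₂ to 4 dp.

ω₁ = -1.0079, v₂ = 19.4165

heading to target = atan2(-5−3, 1.5−-4) = -0.9685
Δθ = wrap(-0.9685 − 1.0472) = -2.0157; ω₁ = Δθ/dt₁ = -1.0079
distance = √((1.5−-4)² + (-5−3)²) = 9.7082; v₂ = distance/dt₂ = 19.4165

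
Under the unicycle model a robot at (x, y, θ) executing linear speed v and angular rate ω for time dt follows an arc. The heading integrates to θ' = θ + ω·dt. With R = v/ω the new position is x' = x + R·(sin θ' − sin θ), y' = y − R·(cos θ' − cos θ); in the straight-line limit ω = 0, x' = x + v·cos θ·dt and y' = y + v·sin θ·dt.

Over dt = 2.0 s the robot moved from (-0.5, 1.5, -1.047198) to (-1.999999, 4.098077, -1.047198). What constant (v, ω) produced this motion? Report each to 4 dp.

v = -1.5000, ω = 0.0000

Δθ = -1.047198 − -1.047198 = 0.000000
ω = Δθ/dt = 0.000000/2.0 = 0.0000
ω = 0 → v = (Δx·cos θ + Δy·sin θ)/dt = -1.5000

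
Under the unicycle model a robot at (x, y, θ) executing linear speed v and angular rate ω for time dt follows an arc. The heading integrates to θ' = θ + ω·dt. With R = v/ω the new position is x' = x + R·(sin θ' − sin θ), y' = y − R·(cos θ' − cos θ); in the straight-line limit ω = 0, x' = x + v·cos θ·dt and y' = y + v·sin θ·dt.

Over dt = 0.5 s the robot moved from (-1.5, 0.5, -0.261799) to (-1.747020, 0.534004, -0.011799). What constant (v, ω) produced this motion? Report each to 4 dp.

Δθ = -0.011799 − -0.261799 = 0.250000
ω = Δθ/dt = 0.250000/0.5 = 0.5000
R = Δx/(sin θ' − sin θ) = -1.0000
v = R·ω = -1.0000·0.5000 = -0.5000

v = -0.5000, ω = 0.5000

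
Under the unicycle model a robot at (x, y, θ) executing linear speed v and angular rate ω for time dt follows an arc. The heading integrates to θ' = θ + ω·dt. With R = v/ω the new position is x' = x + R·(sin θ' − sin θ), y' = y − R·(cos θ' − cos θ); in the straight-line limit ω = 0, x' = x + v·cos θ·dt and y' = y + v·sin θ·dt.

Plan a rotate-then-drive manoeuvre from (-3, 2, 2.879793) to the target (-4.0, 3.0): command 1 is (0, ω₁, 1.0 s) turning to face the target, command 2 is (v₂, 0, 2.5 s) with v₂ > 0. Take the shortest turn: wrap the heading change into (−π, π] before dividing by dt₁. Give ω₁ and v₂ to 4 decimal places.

heading to target = atan2(3−2, -4−-3) = 2.3562
Δθ = wrap(2.3562 − 2.8798) = -0.5236; ω₁ = Δθ/dt₁ = -0.5236
distance = √((-4−-3)² + (3−2)²) = 1.4142; v₂ = distance/dt₂ = 0.5657

ω₁ = -0.5236, v₂ = 0.5657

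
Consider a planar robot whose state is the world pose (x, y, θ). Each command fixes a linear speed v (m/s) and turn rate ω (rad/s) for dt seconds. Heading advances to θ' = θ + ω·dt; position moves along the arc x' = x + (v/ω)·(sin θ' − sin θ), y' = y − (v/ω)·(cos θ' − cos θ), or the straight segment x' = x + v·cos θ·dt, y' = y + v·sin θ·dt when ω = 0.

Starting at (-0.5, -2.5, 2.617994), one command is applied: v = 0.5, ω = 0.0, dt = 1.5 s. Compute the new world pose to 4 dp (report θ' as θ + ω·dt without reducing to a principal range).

θ' = 2.6180 + 0.0·1.5 = 2.6180
ω = 0 → straight: x' = -0.5 + 0.5·cos(2.6180)·1.5 = -1.1495
y' = -2.5 + 0.5·sin(2.6180)·1.5 = -2.1250

(-1.1495, -2.1250, 2.6180)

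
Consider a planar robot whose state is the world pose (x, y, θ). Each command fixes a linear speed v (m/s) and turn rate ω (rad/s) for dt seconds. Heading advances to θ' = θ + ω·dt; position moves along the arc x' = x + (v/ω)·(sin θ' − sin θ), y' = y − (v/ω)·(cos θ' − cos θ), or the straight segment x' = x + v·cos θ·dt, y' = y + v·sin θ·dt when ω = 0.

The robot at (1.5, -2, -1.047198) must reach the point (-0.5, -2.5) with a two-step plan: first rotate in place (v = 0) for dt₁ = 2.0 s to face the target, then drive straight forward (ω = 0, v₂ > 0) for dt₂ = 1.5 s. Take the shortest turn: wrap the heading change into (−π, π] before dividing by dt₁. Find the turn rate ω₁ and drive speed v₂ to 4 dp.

heading to target = atan2(-2.5−-2, -0.5−1.5) = -2.8966
Δθ = wrap(-2.8966 − -1.0472) = -1.8494; ω₁ = Δθ/dt₁ = -0.9247
distance = √((-0.5−1.5)² + (-2.5−-2)²) = 2.0616; v₂ = distance/dt₂ = 1.3744

ω₁ = -0.9247, v₂ = 1.3744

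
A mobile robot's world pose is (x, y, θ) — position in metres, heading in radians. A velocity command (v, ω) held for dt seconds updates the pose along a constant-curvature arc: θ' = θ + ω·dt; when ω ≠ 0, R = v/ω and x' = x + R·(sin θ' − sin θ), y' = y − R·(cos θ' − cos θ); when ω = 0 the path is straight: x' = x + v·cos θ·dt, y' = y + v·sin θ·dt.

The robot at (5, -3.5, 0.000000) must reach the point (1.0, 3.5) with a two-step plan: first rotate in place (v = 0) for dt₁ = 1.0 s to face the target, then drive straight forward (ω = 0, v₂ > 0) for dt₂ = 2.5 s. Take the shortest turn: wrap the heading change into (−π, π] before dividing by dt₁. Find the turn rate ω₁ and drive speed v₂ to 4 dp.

heading to target = atan2(3.5−-3.5, 1−5) = 2.0899
Δθ = wrap(2.0899 − 0.0000) = 2.0899; ω₁ = Δθ/dt₁ = 2.0899
distance = √((1−5)² + (3.5−-3.5)²) = 8.0623; v₂ = distance/dt₂ = 3.2249

ω₁ = 2.0899, v₂ = 3.2249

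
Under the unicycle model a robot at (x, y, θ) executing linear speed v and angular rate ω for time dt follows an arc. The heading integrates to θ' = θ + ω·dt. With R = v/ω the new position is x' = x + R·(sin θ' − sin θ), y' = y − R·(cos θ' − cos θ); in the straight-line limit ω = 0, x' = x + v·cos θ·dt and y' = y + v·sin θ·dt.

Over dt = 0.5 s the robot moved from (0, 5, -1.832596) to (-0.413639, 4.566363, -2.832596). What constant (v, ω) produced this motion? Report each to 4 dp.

v = 1.2500, ω = -2.0000

Δθ = -2.832596 − -1.832596 = -1.000000
ω = Δθ/dt = -1.000000/0.5 = -2.0000
R = −Δy/(cos θ' − cos θ) = -0.6250
v = R·ω = -0.6250·-2.0000 = 1.2500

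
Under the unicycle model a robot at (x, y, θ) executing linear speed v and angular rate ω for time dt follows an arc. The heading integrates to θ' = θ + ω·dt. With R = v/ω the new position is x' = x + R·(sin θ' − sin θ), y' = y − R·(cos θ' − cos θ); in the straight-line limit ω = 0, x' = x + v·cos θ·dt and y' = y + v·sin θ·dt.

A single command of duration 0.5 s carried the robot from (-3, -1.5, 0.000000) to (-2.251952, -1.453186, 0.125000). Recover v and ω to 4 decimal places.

v = 1.5000, ω = 0.2500

Δθ = 0.125000 − 0.000000 = 0.125000
ω = Δθ/dt = 0.125000/0.5 = 0.2500
R = Δx/(sin θ' − sin θ) = 6.0000
v = R·ω = 6.0000·0.2500 = 1.5000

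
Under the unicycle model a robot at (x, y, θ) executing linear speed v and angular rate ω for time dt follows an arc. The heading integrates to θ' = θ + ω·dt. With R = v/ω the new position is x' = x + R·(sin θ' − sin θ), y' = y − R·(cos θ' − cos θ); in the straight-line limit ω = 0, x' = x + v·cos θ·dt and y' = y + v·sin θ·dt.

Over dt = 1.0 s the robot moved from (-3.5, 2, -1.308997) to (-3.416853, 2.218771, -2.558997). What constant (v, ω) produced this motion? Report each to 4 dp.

v = -0.2500, ω = -1.2500

Δθ = -2.558997 − -1.308997 = -1.250000
ω = Δθ/dt = -1.250000/1.0 = -1.2500
R = −Δy/(cos θ' − cos θ) = 0.2000
v = R·ω = 0.2000·-1.2500 = -0.2500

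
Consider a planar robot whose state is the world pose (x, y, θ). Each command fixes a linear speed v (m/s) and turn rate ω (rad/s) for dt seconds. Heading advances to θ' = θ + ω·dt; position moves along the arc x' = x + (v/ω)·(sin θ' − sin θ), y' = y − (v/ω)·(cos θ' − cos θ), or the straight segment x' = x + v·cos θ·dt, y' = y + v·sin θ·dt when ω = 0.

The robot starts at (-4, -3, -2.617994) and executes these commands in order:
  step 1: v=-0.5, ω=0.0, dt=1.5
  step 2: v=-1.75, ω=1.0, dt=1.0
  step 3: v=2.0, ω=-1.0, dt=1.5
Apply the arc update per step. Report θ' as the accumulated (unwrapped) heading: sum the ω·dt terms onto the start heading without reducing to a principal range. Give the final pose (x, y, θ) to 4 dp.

(-4.4280, -3.0971, -3.1180)

step 1: θ'=-2.6180 (straight) → pose (-3.3505, -2.6250, -2.6180)
step 2: θ'=-1.6180 (R=-1.7500) → pose (-2.4774, -1.1920, -1.6180)
step 3: θ'=-3.1180 (R=-2.0000) → pose (-4.4280, -3.0971, -3.1180)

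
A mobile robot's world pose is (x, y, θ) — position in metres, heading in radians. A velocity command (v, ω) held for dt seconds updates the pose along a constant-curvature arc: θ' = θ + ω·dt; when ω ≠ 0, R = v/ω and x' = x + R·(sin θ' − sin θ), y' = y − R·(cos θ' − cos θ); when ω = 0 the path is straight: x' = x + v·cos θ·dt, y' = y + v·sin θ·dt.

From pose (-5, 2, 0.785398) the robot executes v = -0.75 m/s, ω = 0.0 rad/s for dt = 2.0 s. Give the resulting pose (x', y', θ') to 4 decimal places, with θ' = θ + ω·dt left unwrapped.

θ' = 0.7854 + 0.0·2.0 = 0.7854
ω = 0 → straight: x' = -5 + -0.75·cos(0.7854)·2.0 = -6.0607
y' = 2 + -0.75·sin(0.7854)·2.0 = 0.9393

(-6.0607, 0.9393, 0.7854)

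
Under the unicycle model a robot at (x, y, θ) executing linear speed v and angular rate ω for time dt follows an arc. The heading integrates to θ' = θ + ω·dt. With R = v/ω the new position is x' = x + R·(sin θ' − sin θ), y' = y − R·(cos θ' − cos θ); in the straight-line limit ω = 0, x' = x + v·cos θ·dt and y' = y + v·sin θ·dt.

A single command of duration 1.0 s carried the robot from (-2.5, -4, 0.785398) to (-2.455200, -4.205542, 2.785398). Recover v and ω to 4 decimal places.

Δθ = 2.785398 − 0.785398 = 2.000000
ω = Δθ/dt = 2.000000/1.0 = 2.0000
R = −Δy/(cos θ' − cos θ) = -0.1250
v = R·ω = -0.1250·2.0000 = -0.2500

v = -0.2500, ω = 2.0000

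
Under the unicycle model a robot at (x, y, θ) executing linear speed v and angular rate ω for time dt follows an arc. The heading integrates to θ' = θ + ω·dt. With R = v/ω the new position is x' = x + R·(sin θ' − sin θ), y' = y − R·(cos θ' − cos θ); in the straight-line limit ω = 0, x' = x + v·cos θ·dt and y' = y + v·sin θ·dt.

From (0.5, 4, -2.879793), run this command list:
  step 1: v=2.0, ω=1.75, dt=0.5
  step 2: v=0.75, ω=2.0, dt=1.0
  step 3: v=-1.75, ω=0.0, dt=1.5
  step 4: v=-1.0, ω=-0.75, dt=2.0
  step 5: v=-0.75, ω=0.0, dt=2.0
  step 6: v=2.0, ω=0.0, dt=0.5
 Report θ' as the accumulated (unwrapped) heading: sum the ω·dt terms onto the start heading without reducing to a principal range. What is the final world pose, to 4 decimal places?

step 1: θ'=-2.0048 (R=1.1429) → pose (-0.2411, 3.3767, -2.0048)
step 2: θ'=-0.0048 (R=0.3750) → pose (0.0973, 2.8440, -0.0048)
step 3: θ'=-0.0048 (straight) → pose (-2.5276, 2.8566, -0.0048)
step 4: θ'=-1.5048 (R=1.3333) → pose (-3.8517, 4.1019, -1.5048)
step 5: θ'=-1.5048 (straight) → pose (-3.9506, 5.5987, -1.5048)
step 6: θ'=-1.5048 (straight) → pose (-3.8847, 4.6008, -1.5048)

(-3.8847, 4.6008, -1.5048)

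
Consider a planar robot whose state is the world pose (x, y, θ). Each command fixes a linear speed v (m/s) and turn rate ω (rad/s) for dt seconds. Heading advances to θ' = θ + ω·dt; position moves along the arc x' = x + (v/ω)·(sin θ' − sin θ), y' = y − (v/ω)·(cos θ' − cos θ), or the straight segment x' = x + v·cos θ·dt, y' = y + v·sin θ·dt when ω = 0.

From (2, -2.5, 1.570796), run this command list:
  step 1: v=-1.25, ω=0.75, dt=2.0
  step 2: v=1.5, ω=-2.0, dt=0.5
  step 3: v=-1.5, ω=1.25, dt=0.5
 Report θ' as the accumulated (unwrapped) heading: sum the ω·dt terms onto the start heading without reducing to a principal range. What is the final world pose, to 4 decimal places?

(3.4793, -4.2814, 2.6958)

step 1: θ'=3.0708 (R=-1.6667) → pose (3.5488, -4.1625, 3.0708)
step 2: θ'=2.0708 (R=-0.7500) → pose (2.9436, -3.7739, 2.0708)
step 3: θ'=2.6958 (R=-1.2000) → pose (3.4793, -4.2814, 2.6958)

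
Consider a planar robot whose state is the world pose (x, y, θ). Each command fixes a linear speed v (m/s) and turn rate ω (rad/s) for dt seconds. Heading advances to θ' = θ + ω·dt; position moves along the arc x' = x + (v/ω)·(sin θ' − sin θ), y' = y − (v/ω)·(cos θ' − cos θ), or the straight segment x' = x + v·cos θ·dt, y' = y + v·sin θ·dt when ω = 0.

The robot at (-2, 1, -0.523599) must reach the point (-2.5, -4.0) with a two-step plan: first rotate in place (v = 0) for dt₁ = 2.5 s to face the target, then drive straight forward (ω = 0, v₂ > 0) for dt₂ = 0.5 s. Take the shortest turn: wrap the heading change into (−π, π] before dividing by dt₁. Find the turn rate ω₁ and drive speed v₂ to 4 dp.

ω₁ = -0.4587, v₂ = 10.0499

heading to target = atan2(-4−1, -2.5−-2) = -1.6705
Δθ = wrap(-1.6705 − -0.5236) = -1.1469; ω₁ = Δθ/dt₁ = -0.4587
distance = √((-2.5−-2)² + (-4−1)²) = 5.0249; v₂ = distance/dt₂ = 10.0499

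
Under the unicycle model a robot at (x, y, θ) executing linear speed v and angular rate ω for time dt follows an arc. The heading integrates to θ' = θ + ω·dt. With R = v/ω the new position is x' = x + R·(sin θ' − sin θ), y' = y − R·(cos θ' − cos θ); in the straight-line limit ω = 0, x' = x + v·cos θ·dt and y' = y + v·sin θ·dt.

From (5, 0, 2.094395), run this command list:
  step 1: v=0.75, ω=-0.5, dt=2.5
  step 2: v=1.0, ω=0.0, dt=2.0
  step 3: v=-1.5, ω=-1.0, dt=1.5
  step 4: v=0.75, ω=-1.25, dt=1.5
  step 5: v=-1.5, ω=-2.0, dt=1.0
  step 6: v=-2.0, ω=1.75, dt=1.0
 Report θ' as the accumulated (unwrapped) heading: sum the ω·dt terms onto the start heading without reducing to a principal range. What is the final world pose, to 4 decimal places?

(7.1442, 0.7403, -2.7806)

step 1: θ'=0.8444 (R=-1.5000) → pose (5.1777, 1.7463, 0.8444)
step 2: θ'=0.8444 (straight) → pose (6.5061, 3.2414, 0.8444)
step 3: θ'=-0.6556 (R=1.5000) → pose (4.4702, 3.0487, -0.6556)
step 4: θ'=-2.5306 (R=-0.6000) → pose (4.4487, 2.0816, -2.5306)
step 5: θ'=-4.5306 (R=0.7500) → pose (5.6166, 1.6029, -4.5306)
step 6: θ'=-2.7806 (R=-1.1429) → pose (7.1442, 0.7403, -2.7806)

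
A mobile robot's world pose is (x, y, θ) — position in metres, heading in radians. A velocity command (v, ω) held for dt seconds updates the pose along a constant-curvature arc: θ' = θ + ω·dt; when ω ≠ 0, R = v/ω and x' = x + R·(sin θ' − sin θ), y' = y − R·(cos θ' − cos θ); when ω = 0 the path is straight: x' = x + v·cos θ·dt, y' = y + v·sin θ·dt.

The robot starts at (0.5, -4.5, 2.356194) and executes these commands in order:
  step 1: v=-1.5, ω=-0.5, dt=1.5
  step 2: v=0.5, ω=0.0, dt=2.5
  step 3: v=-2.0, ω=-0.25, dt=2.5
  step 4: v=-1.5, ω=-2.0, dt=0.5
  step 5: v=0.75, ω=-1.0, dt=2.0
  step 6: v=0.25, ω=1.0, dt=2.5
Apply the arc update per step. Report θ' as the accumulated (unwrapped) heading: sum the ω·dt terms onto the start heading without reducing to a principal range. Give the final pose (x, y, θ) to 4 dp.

step 1: θ'=1.6062 (R=3.0000) → pose (1.3768, -6.5151, 1.6062)
step 2: θ'=1.6062 (straight) → pose (1.3326, -5.2659, 1.6062)
step 3: θ'=0.9812 (R=8.0000) → pose (-0.0131, -9.9973, 0.9812)
step 4: θ'=-0.0188 (R=0.7500) → pose (-0.6506, -10.3301, -0.0188)
step 5: θ'=-2.0188 (R=-0.7500) → pose (0.0113, -11.4049, -2.0188)
step 6: θ'=0.4812 (R=0.2500) → pose (0.3523, -11.7348, 0.4812)

(0.3523, -11.7348, 0.4812)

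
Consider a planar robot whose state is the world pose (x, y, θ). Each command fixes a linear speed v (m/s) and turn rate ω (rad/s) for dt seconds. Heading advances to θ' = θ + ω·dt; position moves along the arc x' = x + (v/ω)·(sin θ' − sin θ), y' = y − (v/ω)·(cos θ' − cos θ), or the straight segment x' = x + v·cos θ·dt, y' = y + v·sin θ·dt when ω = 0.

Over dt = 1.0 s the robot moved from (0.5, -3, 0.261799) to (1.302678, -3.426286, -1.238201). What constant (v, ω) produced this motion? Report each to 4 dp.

Δθ = -1.238201 − 0.261799 = -1.500000
ω = Δθ/dt = -1.500000/1.0 = -1.5000
R = Δx/(sin θ' − sin θ) = -0.6667
v = R·ω = -0.6667·-1.5000 = 1.0000

v = 1.0000, ω = -1.5000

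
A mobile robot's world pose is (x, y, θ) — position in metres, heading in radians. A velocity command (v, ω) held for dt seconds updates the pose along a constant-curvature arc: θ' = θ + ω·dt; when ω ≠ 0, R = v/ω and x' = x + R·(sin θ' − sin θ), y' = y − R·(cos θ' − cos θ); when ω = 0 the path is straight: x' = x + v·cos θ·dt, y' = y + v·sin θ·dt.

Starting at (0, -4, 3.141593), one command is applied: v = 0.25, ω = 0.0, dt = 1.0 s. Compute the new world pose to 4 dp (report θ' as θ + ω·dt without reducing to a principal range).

(-0.2500, -4.0000, 3.1416)

θ' = 3.1416 + 0.0·1.0 = 3.1416
ω = 0 → straight: x' = 0 + 0.25·cos(3.1416)·1.0 = -0.2500
y' = -4 + 0.25·sin(3.1416)·1.0 = -4.0000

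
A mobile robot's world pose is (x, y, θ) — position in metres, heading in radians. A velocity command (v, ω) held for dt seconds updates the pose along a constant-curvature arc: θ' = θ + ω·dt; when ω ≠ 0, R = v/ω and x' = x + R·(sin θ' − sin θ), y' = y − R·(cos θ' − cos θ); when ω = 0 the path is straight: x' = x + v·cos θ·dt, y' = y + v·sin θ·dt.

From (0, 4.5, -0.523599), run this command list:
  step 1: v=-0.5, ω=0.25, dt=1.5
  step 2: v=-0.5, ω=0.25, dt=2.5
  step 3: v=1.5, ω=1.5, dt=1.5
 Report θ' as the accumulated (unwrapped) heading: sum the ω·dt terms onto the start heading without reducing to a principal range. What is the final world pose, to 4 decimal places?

(-1.9724, 6.3489, 2.7264)

step 1: θ'=-0.1486 (R=-2.0000) → pose (-0.7039, 4.7459, -0.1486)
step 2: θ'=0.4764 (R=-2.0000) → pose (-1.9172, 4.5453, 0.4764)
step 3: θ'=2.7264 (R=1.0000) → pose (-1.9724, 6.3489, 2.7264)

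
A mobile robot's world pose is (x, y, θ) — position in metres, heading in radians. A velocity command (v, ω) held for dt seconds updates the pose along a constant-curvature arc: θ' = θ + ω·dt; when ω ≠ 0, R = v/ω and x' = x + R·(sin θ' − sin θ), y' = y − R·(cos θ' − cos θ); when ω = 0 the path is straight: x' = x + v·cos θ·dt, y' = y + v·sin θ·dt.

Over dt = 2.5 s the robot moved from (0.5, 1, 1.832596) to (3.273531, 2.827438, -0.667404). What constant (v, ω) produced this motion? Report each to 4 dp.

Δθ = -0.667404 − 1.832596 = -2.500000
ω = Δθ/dt = -2.500000/2.5 = -1.0000
R = Δx/(sin θ' − sin θ) = -1.7500
v = R·ω = -1.7500·-1.0000 = 1.7500

v = 1.7500, ω = -1.0000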